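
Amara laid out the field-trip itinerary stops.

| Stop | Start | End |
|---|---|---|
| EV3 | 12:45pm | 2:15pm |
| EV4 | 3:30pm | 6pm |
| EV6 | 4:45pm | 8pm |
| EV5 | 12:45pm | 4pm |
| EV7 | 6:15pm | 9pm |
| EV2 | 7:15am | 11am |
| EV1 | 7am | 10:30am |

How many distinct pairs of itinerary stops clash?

Check each pair: they overlap iff neither finishes before the other starts.
Sorted by start: EV1, EV2, EV3, EV5, EV4, EV6, EV7.
EV2 starts before EV1 ends → EV1 and EV2 overlap.
EV3 starts after EV1 ends — done with EV1.
EV3 starts after EV2 ends — done with EV2.
EV5 starts before EV3 ends → EV3 and EV5 overlap.
EV4 starts after EV3 ends — done with EV3.
EV4 starts before EV5 ends → EV5 and EV4 overlap.
EV6 starts after EV5 ends — done with EV5.
EV6 starts before EV4 ends → EV4 and EV6 overlap.
EV7 starts after EV4 ends.
EV7 starts before EV6 ends → EV6 and EV7 overlap.
Overlapping pairs: EV1 & EV2, EV3 & EV5, EV4 & EV5, EV4 & EV6, EV6 & EV7 — 5 in total.

5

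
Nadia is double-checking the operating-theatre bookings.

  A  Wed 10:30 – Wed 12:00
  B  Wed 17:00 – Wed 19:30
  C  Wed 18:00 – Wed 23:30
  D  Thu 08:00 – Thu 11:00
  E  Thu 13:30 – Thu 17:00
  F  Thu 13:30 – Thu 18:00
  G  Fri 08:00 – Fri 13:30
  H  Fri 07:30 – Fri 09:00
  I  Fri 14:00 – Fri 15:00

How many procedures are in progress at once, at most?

Walk through starts and ends in time order (an end at T is processed before a start at T):
Wed 10:30 start A → 1
Wed 12:00 end A → 0
Wed 17:00 start B → 1
Wed 18:00 start C → 2
Wed 19:30 end B → 1
Wed 23:30 end C → 0
Thu 08:00 start D → 1
Thu 11:00 end D → 0
Thu 13:30 start E → 1
Thu 13:30 start F → 2
Thu 17:00 end E → 1
Thu 18:00 end F → 0
Fri 07:30 start H → 1
Fri 08:00 start G → 2
Fri 09:00 end H → 1
Fri 13:30 end G → 0
Fri 14:00 start I → 1
Fri 15:00 end I → 0
Peak is 2, at Wed 18:00 (B, C).

2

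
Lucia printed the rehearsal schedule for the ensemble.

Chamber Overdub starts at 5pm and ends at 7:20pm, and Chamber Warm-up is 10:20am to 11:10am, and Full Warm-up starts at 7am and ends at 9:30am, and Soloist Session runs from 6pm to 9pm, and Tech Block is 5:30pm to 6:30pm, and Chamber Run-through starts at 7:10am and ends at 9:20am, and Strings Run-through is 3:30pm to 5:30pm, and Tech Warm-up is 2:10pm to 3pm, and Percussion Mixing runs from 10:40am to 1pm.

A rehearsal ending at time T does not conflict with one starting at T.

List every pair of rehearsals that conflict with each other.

Check each pair: they overlap iff neither finishes before the other starts.
Sorted by start: Full Warm-up, Chamber Run-through, Chamber Warm-up, Percussion Mixing, Tech Warm-up, Strings Run-through, Chamber Overdub, Tech Block, Soloist Session.
Chamber Run-through starts before Full Warm-up ends → Full Warm-up and Chamber Run-through overlap.
Chamber Warm-up starts after Full Warm-up ends, so nothing later overlaps Full Warm-up either.
Chamber Warm-up starts after Chamber Run-through ends, so nothing later overlaps Chamber Run-through either.
Percussion Mixing starts before Chamber Warm-up ends → Chamber Warm-up and Percussion Mixing overlap.
Tech Warm-up starts after Chamber Warm-up ends, so nothing later overlaps Chamber Warm-up either.
Tech Warm-up starts after Percussion Mixing ends, so nothing later overlaps Percussion Mixing either.
Strings Run-through starts after Tech Warm-up ends, so nothing later overlaps Tech Warm-up either.
Chamber Overdub starts before Strings Run-through ends → Strings Run-through and Chamber Overdub overlap.
Tech Block starts exactly when Strings Run-through ends (back-to-back, no overlap), so nothing later overlaps Strings Run-through either.
Tech Block starts before Chamber Overdub ends → Chamber Overdub and Tech Block overlap.
Soloist Session starts before Chamber Overdub ends → Chamber Overdub and Soloist Session overlap.
Soloist Session starts before Tech Block ends → Tech Block and Soloist Session overlap.

Chamber Overdub & Soloist Session, Chamber Overdub & Strings Run-through, Chamber Overdub & Tech Block, Chamber Run-through & Full Warm-up, Chamber Warm-up & Percussion Mixing, Soloist Session & Tech Block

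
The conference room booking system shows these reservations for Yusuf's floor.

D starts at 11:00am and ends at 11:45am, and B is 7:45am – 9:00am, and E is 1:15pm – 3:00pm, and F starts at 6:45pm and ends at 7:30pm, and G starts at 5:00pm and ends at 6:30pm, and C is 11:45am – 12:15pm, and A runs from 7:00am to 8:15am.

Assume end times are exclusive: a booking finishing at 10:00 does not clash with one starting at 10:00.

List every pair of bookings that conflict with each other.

A & B

Sorted by start: A, B, D, C, E, G, F.
B starts before A ends → A and B overlap.
D starts after A ends — done with A.
D starts after B ends — done with B.
C starts exactly when D ends (back-to-back, no overlap) — done with D.
E starts after C ends — done with C.
G starts after E ends — done with E.
F starts after G ends.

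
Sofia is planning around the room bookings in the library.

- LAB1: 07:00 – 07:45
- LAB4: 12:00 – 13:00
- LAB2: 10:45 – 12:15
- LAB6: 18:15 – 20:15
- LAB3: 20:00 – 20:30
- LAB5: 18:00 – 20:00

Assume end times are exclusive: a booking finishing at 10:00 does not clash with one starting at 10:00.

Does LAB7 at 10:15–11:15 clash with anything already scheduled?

LAB1: ends 07:45 at or before LAB7 starts 10:15 → clear.
LAB2: starts 10:45 before LAB7 ends 11:15, and ends 12:15 after LAB7 starts 10:15 → overlap.
LAB4: starts 12:00 at or after LAB7 ends 11:15 → clear.
LAB5: starts 18:00 at or after LAB7 ends 11:15 → clear.
LAB6: starts 18:15 at or after LAB7 ends 11:15 → clear.
LAB3: starts 20:00 at or after LAB7 ends 11:15 → clear.
LAB7 overlaps LAB2.

Yes — it overlaps LAB2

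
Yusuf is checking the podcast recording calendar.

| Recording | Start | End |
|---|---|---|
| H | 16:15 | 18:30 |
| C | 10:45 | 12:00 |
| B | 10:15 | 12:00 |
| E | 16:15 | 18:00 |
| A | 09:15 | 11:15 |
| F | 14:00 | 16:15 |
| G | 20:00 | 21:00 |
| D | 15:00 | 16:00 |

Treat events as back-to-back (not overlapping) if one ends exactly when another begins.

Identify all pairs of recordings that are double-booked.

A & B, A & C, B & C, D & F, E & H

Sorted by start: A, B, C, F, D, E, H, G.
B starts before A ends → A and B overlap.
C starts before A ends → A and C overlap.
F starts after A ends, so A has no further overlaps.
C starts before B ends → B and C overlap.
F starts after B ends, so B has no further overlaps.
F starts after C ends, so C has no further overlaps.
D starts before F ends → F and D overlap.
E starts exactly when F ends (back-to-back, no overlap), so F has no further overlaps.
E starts after D ends, so D has no further overlaps.
H starts before E ends → E and H overlap.
G starts after E ends.
G starts after H ends.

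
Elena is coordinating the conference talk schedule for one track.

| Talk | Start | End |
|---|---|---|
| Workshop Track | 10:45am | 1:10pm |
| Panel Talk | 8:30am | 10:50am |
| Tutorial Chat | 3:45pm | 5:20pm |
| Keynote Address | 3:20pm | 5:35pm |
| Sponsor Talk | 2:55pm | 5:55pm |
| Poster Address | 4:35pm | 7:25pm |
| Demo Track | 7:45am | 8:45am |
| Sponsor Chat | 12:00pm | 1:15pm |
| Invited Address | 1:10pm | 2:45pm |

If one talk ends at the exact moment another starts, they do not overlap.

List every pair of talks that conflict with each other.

Demo Track & Panel Talk, Invited Address & Sponsor Chat, Keynote Address & Poster Address, Keynote Address & Sponsor Talk, Keynote Address & Tutorial Chat, Panel Talk & Workshop Track, Poster Address & Sponsor Talk, Poster Address & Tutorial Chat, Sponsor Chat & Workshop Track, Sponsor Talk & Tutorial Chat

Sorted by start: Demo Track, Panel Talk, Workshop Track, Sponsor Chat, Invited Address, Sponsor Talk, Keynote Address, Tutorial Chat, Poster Address.
Panel Talk starts before Demo Track ends → Demo Track and Panel Talk overlap.
Workshop Track starts after Demo Track ends, so nothing later overlaps Demo Track either.
Workshop Track starts before Panel Talk ends → Panel Talk and Workshop Track overlap.
Sponsor Chat starts after Panel Talk ends, so nothing later overlaps Panel Talk either.
Sponsor Chat starts before Workshop Track ends → Workshop Track and Sponsor Chat overlap.
Invited Address starts exactly when Workshop Track ends (back-to-back, no overlap), so nothing later overlaps Workshop Track either.
Invited Address starts before Sponsor Chat ends → Sponsor Chat and Invited Address overlap.
Sponsor Talk starts after Sponsor Chat ends, so nothing later overlaps Sponsor Chat either.
Sponsor Talk starts after Invited Address ends, so nothing later overlaps Invited Address either.
Keynote Address starts before Sponsor Talk ends → Sponsor Talk and Keynote Address overlap.
Tutorial Chat starts before Sponsor Talk ends → Sponsor Talk and Tutorial Chat overlap.
Poster Address starts before Sponsor Talk ends → Sponsor Talk and Poster Address overlap.
Tutorial Chat starts before Keynote Address ends → Keynote Address and Tutorial Chat overlap.
Poster Address starts before Keynote Address ends → Keynote Address and Poster Address overlap.
Poster Address starts before Tutorial Chat ends → Tutorial Chat and Poster Address overlap.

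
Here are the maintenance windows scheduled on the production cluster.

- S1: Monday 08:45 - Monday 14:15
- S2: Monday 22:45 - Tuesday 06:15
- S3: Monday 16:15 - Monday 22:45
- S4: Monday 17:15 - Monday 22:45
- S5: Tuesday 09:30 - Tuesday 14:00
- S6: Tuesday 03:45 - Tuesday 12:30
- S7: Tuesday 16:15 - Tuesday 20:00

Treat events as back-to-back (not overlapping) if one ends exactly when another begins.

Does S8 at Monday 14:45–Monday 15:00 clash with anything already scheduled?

No — it doesn't clash with anything

S1: ends Monday 14:15 at or before S8 starts Monday 14:45 → clear.
S3: starts Monday 16:15 at or after S8 ends Monday 15:00 → clear.
S4: starts Monday 17:15 at or after S8 ends Monday 15:00 → clear.
S2: starts Monday 22:45 at or after S8 ends Monday 15:00 → clear.
S6: starts Tuesday 03:45 at or after S8 ends Monday 15:00 → clear.
S5: starts Tuesday 09:30 at or after S8 ends Monday 15:00 → clear.
S7: starts Tuesday 16:15 at or after S8 ends Monday 15:00 → clear.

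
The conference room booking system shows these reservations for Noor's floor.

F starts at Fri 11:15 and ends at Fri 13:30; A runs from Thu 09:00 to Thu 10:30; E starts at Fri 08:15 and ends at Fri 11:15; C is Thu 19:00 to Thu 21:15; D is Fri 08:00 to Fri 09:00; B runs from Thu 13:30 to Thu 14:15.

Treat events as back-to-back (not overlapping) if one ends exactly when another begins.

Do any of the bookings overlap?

Yes

Check each pair: they overlap iff neither finishes before the other starts.
Sorted by start: A, B, C, D, E, F.
B starts after A ends, so nothing later overlaps A either.
C starts after B ends, so nothing later overlaps B either.
D starts after C ends, so nothing later overlaps C either.
E starts before D ends → D and E overlap.
That's a conflict, so the schedule is not conflict-free.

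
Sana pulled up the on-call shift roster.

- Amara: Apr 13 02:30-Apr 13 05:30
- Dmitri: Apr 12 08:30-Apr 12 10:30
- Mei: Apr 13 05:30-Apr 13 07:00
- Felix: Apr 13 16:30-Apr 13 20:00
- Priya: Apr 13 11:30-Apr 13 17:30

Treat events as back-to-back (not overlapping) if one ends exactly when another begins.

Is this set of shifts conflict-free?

No

Sorted by start: Dmitri, Amara, Mei, Priya, Felix.
Amara starts after Dmitri ends, so Dmitri has no further overlaps.
Mei starts exactly when Amara ends (back-to-back, no overlap), so Amara has no further overlaps.
Priya starts after Mei ends, so Mei has no further overlaps.
Felix starts before Priya ends → Priya and Felix overlap.
That's a conflict, so the schedule is not conflict-free.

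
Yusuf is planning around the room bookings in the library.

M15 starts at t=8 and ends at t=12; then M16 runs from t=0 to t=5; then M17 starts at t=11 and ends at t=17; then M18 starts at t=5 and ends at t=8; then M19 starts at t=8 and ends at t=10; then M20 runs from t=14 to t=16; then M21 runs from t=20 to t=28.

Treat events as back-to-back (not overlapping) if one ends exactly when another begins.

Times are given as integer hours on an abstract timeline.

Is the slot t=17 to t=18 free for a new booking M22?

Yes — the slot is free

M16: ends t=5 at or before M22 starts t=17 → clear.
M18: ends t=8 at or before M22 starts t=17 → clear.
M15: ends t=12 at or before M22 starts t=17 → clear.
M19: ends t=10 at or before M22 starts t=17 → clear.
M17: ends t=17 at or before M22 starts t=17 → clear.
M20: ends t=16 at or before M22 starts t=17 → clear.
M21: starts t=20 at or after M22 ends t=18 → clear.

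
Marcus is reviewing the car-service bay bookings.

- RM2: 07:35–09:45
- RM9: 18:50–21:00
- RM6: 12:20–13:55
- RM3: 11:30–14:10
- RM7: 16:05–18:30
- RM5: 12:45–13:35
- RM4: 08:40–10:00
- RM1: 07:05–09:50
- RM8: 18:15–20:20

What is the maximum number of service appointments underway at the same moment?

Sweep the timeline, counting +1 at each start and −1 at each end (ends before starts at a tie):
07:05 start RM1 → 1
07:35 start RM2 → 2
08:40 start RM4 → 3
09:45 end RM2 → 2
09:50 end RM1 → 1
10:00 end RM4 → 0
11:30 start RM3 → 1
12:20 start RM6 → 2
12:45 start RM5 → 3
13:35 end RM5 → 2
13:55 end RM6 → 1
14:10 end RM3 → 0
16:05 start RM7 → 1
18:15 start RM8 → 2
18:30 end RM7 → 1
18:50 start RM9 → 2
20:20 end RM8 → 1
21:00 end RM9 → 0
Peak is 3, at 08:40 (RM1, RM2, RM4).

3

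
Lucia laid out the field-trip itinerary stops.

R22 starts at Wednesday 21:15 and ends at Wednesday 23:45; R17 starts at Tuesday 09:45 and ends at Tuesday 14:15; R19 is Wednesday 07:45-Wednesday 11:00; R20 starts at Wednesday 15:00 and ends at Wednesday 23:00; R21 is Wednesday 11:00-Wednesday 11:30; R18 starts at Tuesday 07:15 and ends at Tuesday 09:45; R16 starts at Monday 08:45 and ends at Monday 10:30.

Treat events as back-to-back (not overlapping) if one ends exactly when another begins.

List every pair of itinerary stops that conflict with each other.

R20 & R22

Check each pair: they overlap iff neither finishes before the other starts.
Sorted by start: R16, R18, R17, R19, R21, R20, R22.
R18 starts after R16 ends, so nothing later overlaps R16 either.
R17 starts exactly when R18 ends (back-to-back, no overlap), so nothing later overlaps R18 either.
R19 starts after R17 ends, so nothing later overlaps R17 either.
R21 starts exactly when R19 ends (back-to-back, no overlap), so nothing later overlaps R19 either.
R20 starts after R21 ends, so nothing later overlaps R21 either.
R22 starts before R20 ends → R20 and R22 overlap.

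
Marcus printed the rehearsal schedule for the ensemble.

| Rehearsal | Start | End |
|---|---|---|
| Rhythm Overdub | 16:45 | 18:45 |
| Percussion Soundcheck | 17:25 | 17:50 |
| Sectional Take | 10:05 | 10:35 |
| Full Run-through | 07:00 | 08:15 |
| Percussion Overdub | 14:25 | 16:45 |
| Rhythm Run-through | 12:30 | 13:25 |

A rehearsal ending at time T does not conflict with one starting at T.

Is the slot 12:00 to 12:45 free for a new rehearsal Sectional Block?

Full Run-through: ends 08:15 at or before Sectional Block starts 12:00 → clear.
Sectional Take: ends 10:35 at or before Sectional Block starts 12:00 → clear.
Rhythm Run-through: starts 12:30 before Sectional Block ends 12:45, and ends 13:25 after Sectional Block starts 12:00 → overlap.
Percussion Overdub: starts 14:25 at or after Sectional Block ends 12:45 → clear.
Rhythm Overdub: starts 16:45 at or after Sectional Block ends 12:45 → clear.
Percussion Soundcheck: starts 17:25 at or after Sectional Block ends 12:45 → clear.
Sectional Block overlaps Rhythm Run-through.

No — it overlaps Rhythm Run-through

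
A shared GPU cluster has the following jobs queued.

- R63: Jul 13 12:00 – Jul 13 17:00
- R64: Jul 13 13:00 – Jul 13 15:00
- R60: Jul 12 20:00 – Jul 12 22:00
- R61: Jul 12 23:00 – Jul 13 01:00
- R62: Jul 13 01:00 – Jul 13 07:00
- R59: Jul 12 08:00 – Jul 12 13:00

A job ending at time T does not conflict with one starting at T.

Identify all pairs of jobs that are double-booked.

R63 & R64

Sorted by start: R59, R60, R61, R62, R63, R64.
R60 starts after R59 ends, so nothing later overlaps R59 either.
R61 starts after R60 ends, so nothing later overlaps R60 either.
R62 starts exactly when R61 ends (back-to-back, no overlap), so nothing later overlaps R61 either.
R63 starts after R62 ends, so nothing later overlaps R62 either.
R64 starts before R63 ends → R63 and R64 overlap.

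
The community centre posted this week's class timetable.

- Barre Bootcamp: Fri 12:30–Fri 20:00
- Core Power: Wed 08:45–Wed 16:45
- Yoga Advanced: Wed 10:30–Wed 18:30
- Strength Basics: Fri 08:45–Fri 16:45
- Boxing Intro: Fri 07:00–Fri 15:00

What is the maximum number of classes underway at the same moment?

3

Walk through starts and ends in time order (an end at T is processed before a start at T):
Wed 08:45 start Core Power → 1
Wed 10:30 start Yoga Advanced → 2
Wed 16:45 end Core Power → 1
Wed 18:30 end Yoga Advanced → 0
Fri 07:00 start Boxing Intro → 1
Fri 08:45 start Strength Basics → 2
Fri 12:30 start Barre Bootcamp → 3
Fri 15:00 end Boxing Intro → 2
Fri 16:45 end Strength Basics → 1
Fri 20:00 end Barre Bootcamp → 0
Peak is 3, at Fri 12:30 (Barre Bootcamp, Boxing Intro, Strength Basics).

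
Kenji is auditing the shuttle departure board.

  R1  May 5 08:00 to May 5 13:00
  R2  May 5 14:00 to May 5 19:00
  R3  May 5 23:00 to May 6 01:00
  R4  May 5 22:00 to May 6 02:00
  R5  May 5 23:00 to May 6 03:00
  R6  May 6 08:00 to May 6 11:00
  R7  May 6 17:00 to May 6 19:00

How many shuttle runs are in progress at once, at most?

Sort all start/end points and keep a running count:
May 5 08:00 start R1 → 1
May 5 13:00 end R1 → 0
May 5 14:00 start R2 → 1
May 5 19:00 end R2 → 0
May 5 22:00 start R4 → 1
May 5 23:00 start R3 → 2
May 5 23:00 start R5 → 3
May 6 01:00 end R3 → 2
May 6 02:00 end R4 → 1
May 6 03:00 end R5 → 0
May 6 08:00 start R6 → 1
May 6 11:00 end R6 → 0
May 6 17:00 start R7 → 1
May 6 19:00 end R7 → 0
Peak is 3, at May 5 23:00 (R3, R4, R5).

3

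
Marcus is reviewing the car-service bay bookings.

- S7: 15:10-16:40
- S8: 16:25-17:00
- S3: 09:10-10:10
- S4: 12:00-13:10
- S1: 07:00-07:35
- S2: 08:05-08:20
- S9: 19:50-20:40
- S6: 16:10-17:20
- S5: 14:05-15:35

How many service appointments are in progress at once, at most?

Walk through starts and ends in time order (an end at T is processed before a start at T):
07:00 start S1 → 1
07:35 end S1 → 0
08:05 start S2 → 1
08:20 end S2 → 0
09:10 start S3 → 1
10:10 end S3 → 0
12:00 start S4 → 1
13:10 end S4 → 0
14:05 start S5 → 1
15:10 start S7 → 2
15:35 end S5 → 1
16:10 start S6 → 2
16:25 start S8 → 3
16:40 end S7 → 2
17:00 end S8 → 1
17:20 end S6 → 0
19:50 start S9 → 1
20:40 end S9 → 0
Peak is 3, at 16:25 (S6, S7, S8).

3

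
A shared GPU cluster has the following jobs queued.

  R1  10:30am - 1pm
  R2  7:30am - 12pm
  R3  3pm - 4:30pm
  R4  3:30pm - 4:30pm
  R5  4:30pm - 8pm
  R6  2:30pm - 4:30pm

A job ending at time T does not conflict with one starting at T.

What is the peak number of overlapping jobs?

3

Walk through starts and ends in time order (an end at T is processed before a start at T):
7:30am start R2 → 1
10:30am start R1 → 2
12pm end R2 → 1
1pm end R1 → 0
2:30pm start R6 → 1
3pm start R3 → 2
3:30pm start R4 → 3
4:30pm end R3 → 2
4:30pm end R4 → 1
4:30pm end R6 → 0
4:30pm start R5 → 1
8pm end R5 → 0
Peak is 3, at 3:30pm (R3, R4, R6).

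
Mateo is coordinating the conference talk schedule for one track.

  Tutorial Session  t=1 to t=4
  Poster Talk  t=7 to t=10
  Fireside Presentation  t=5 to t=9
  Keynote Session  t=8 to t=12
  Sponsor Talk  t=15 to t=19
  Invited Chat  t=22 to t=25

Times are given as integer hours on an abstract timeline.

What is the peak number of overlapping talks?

3

Sweep the timeline, counting +1 at each start and −1 at each end (ends before starts at a tie):
t=1 start Tutorial Session → 1
t=4 end Tutorial Session → 0
t=5 start Fireside Presentation → 1
t=7 start Poster Talk → 2
t=8 start Keynote Session → 3
t=9 end Fireside Presentation → 2
t=10 end Poster Talk → 1
t=12 end Keynote Session → 0
t=15 start Sponsor Talk → 1
t=19 end Sponsor Talk → 0
t=22 start Invited Chat → 1
t=25 end Invited Chat → 0
Peak is 3, at t=8 (Fireside Presentation, Keynote Session, Poster Talk).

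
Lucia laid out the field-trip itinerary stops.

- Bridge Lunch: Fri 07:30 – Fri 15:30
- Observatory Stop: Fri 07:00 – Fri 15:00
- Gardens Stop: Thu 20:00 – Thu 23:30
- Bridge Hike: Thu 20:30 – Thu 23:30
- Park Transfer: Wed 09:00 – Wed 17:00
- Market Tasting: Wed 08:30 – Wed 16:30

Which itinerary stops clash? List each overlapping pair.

Bridge Hike & Gardens Stop, Bridge Lunch & Observatory Stop, Market Tasting & Park Transfer

Two intervals overlap when each starts before the other ends.
Sorted by start: Market Tasting, Park Transfer, Gardens Stop, Bridge Hike, Observatory Stop, Bridge Lunch.
Park Transfer starts before Market Tasting ends → Market Tasting and Park Transfer overlap.
Gardens Stop starts after Market Tasting ends — done with Market Tasting.
Gardens Stop starts after Park Transfer ends — done with Park Transfer.
Bridge Hike starts before Gardens Stop ends → Gardens Stop and Bridge Hike overlap.
Observatory Stop starts after Gardens Stop ends — done with Gardens Stop.
Observatory Stop starts after Bridge Hike ends — done with Bridge Hike.
Bridge Lunch starts before Observatory Stop ends → Observatory Stop and Bridge Lunch overlap.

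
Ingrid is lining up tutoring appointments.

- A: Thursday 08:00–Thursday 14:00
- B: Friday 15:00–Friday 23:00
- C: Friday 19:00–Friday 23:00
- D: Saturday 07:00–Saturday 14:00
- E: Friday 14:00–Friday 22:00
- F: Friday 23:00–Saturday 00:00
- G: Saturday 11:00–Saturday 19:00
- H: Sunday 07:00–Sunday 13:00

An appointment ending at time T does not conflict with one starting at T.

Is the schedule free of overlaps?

No

Sorted by start: A, E, B, C, F, D, G, H.
E starts after A ends; A is clear from here.
B starts before E ends → E and B overlap.
That's a conflict, so the schedule is not conflict-free.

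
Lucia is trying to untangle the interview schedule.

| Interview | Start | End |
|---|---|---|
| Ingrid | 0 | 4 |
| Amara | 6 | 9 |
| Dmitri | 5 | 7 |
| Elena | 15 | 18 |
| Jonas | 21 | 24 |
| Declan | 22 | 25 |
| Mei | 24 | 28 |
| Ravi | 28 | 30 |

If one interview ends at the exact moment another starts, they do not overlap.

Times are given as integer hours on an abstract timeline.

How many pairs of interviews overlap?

3

Sorted by start: Ingrid, Dmitri, Amara, Elena, Jonas, Declan, Mei, Ravi.
Dmitri starts after Ingrid ends, so Ingrid has no further overlaps.
Amara starts before Dmitri ends → Dmitri and Amara overlap.
Elena starts after Dmitri ends, so Dmitri has no further overlaps.
Elena starts after Amara ends, so Amara has no further overlaps.
Jonas starts after Elena ends, so Elena has no further overlaps.
Declan starts before Jonas ends → Jonas and Declan overlap.
Mei starts exactly when Jonas ends (back-to-back, no overlap), so Jonas has no further overlaps.
Mei starts before Declan ends → Declan and Mei overlap.
Ravi starts after Declan ends.
Ravi starts exactly when Mei ends (back-to-back, no overlap).
Overlapping pairs: Amara & Dmitri, Declan & Jonas, Declan & Mei — 3 in total.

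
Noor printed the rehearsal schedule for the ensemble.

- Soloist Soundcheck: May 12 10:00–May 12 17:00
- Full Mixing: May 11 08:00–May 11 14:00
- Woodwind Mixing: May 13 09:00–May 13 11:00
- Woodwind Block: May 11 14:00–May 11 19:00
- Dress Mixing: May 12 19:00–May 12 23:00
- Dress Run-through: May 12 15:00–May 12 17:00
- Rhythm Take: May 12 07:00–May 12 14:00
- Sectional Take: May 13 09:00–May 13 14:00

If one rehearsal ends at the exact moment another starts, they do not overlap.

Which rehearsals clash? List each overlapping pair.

Two intervals overlap when each starts before the other ends.
Sorted by start: Full Mixing, Woodwind Block, Rhythm Take, Soloist Soundcheck, Dress Run-through, Dress Mixing, Woodwind Mixing, Sectional Take.
Woodwind Block starts exactly when Full Mixing ends (back-to-back, no overlap), so nothing later overlaps Full Mixing either.
Rhythm Take starts after Woodwind Block ends, so nothing later overlaps Woodwind Block either.
Soloist Soundcheck starts before Rhythm Take ends → Rhythm Take and Soloist Soundcheck overlap.
Dress Run-through starts after Rhythm Take ends, so nothing later overlaps Rhythm Take either.
Dress Run-through starts before Soloist Soundcheck ends → Soloist Soundcheck and Dress Run-through overlap.
Dress Mixing starts after Soloist Soundcheck ends, so nothing later overlaps Soloist Soundcheck either.
Dress Mixing starts after Dress Run-through ends, so nothing later overlaps Dress Run-through either.
Woodwind Mixing starts after Dress Mixing ends, so nothing later overlaps Dress Mixing either.
Sectional Take starts before Woodwind Mixing ends → Woodwind Mixing and Sectional Take overlap.

Dress Run-through & Soloist Soundcheck, Rhythm Take & Soloist Soundcheck, Sectional Take & Woodwind Mixing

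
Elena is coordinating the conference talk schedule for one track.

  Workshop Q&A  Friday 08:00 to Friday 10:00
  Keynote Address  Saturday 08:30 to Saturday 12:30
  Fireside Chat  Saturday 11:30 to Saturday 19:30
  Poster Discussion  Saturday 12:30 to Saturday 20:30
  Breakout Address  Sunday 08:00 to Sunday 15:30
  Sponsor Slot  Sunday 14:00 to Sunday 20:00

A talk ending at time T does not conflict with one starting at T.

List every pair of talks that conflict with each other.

Breakout Address & Sponsor Slot, Fireside Chat & Keynote Address, Fireside Chat & Poster Discussion

Check each pair: they overlap iff neither finishes before the other starts.
Sorted by start: Workshop Q&A, Keynote Address, Fireside Chat, Poster Discussion, Breakout Address, Sponsor Slot.
Keynote Address starts after Workshop Q&A ends, so Workshop Q&A has no further overlaps.
Fireside Chat starts before Keynote Address ends → Keynote Address and Fireside Chat overlap.
Poster Discussion starts exactly when Keynote Address ends (back-to-back, no overlap), so Keynote Address has no further overlaps.
Poster Discussion starts before Fireside Chat ends → Fireside Chat and Poster Discussion overlap.
Breakout Address starts after Fireside Chat ends, so Fireside Chat has no further overlaps.
Breakout Address starts after Poster Discussion ends, so Poster Discussion has no further overlaps.
Sponsor Slot starts before Breakout Address ends → Breakout Address and Sponsor Slot overlap.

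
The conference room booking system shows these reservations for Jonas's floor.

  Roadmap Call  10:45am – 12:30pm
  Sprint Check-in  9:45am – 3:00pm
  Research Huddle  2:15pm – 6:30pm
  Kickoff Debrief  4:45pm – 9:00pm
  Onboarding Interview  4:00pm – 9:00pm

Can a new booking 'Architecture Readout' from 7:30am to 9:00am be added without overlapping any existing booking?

Yes — the slot is free

Sprint Check-in: starts 9:45am at or after Architecture Readout ends 9:00am → clear.
Roadmap Call: starts 10:45am at or after Architecture Readout ends 9:00am → clear.
Research Huddle: starts 2:15pm at or after Architecture Readout ends 9:00am → clear.
Onboarding Interview: starts 4:00pm at or after Architecture Readout ends 9:00am → clear.
Kickoff Debrief: starts 4:45pm at or after Architecture Readout ends 9:00am → clear.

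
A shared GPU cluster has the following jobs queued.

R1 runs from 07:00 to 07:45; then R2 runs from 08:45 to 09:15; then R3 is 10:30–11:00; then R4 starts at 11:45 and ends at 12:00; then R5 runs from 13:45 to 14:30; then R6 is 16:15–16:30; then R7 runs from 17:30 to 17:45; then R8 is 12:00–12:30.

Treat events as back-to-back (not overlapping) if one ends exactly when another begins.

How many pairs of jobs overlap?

Two intervals overlap when each starts before the other ends.
Sorted by start: R1, R2, R3, R4, R8, R5, R6, R7.
R2 starts after R1 ends — done with R1.
R3 starts after R2 ends — done with R2.
R4 starts after R3 ends — done with R3.
R8 starts exactly when R4 ends (back-to-back, no overlap) — done with R4.
R5 starts after R8 ends — done with R8.
R6 starts after R5 ends — done with R5.
R7 starts after R6 ends.
No pair overlaps.

0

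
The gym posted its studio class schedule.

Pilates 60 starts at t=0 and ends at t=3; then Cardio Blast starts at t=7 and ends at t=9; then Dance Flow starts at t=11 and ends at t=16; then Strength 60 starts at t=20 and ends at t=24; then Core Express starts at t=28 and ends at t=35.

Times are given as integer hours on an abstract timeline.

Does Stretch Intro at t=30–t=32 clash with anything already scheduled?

Pilates 60: ends t=3 at or before Stretch Intro starts t=30 → clear.
Cardio Blast: ends t=9 at or before Stretch Intro starts t=30 → clear.
Dance Flow: ends t=16 at or before Stretch Intro starts t=30 → clear.
Strength 60: ends t=24 at or before Stretch Intro starts t=30 → clear.
Core Express: starts t=28 before Stretch Intro ends t=32, and ends t=35 after Stretch Intro starts t=30 → overlap.
Stretch Intro overlaps Core Express.

Yes — it overlaps Core Express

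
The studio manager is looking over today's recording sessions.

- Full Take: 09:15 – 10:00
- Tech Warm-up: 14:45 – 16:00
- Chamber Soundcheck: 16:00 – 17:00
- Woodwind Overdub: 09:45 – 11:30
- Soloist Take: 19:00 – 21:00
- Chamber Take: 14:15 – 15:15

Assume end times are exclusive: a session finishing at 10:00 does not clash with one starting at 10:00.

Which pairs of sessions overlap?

Two intervals overlap when each starts before the other ends.
Sorted by start: Full Take, Woodwind Overdub, Chamber Take, Tech Warm-up, Chamber Soundcheck, Soloist Take.
Woodwind Overdub starts before Full Take ends → Full Take and Woodwind Overdub overlap.
Chamber Take starts after Full Take ends, so Full Take has no further overlaps.
Chamber Take starts after Woodwind Overdub ends, so Woodwind Overdub has no further overlaps.
Tech Warm-up starts before Chamber Take ends → Chamber Take and Tech Warm-up overlap.
Chamber Soundcheck starts after Chamber Take ends, so Chamber Take has no further overlaps.
Chamber Soundcheck starts exactly when Tech Warm-up ends (back-to-back, no overlap), so Tech Warm-up has no further overlaps.
Soloist Take starts after Chamber Soundcheck ends.

Chamber Take & Tech Warm-up, Full Take & Woodwind Overdub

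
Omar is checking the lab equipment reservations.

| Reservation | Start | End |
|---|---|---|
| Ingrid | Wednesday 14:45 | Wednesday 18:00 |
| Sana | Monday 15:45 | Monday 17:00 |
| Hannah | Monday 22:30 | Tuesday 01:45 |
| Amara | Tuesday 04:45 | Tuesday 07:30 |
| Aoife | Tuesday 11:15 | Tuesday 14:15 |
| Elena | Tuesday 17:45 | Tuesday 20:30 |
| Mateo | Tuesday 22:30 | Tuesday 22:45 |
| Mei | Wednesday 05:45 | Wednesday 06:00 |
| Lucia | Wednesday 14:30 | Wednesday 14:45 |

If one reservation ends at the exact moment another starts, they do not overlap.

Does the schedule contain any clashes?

No

Check each pair: they overlap iff neither finishes before the other starts.
Sorted by start: Sana, Hannah, Amara, Aoife, Elena, Mateo, Mei, Lucia, Ingrid.
Hannah starts after Sana ends; Sana is clear from here.
Amara starts after Hannah ends; Hannah is clear from here.
Aoife starts after Amara ends; Amara is clear from here.
Elena starts after Aoife ends; Aoife is clear from here.
Mateo starts after Elena ends; Elena is clear from here.
Mei starts after Mateo ends; Mateo is clear from here.
Lucia starts after Mei ends; Mei is clear from here.
Ingrid starts exactly when Lucia ends (back-to-back, no overlap).
Every pair is clear; the schedule has no overlaps.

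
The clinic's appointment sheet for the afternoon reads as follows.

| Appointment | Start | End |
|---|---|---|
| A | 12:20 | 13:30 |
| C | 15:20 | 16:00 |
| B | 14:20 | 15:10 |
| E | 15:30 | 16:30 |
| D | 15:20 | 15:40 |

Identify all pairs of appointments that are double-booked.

C & D, C & E, D & E

Check each pair: they overlap iff neither finishes before the other starts.
Sorted by start: A, B, C, D, E.
B starts after A ends — done with A.
C starts after B ends — done with B.
D starts before C ends → C and D overlap.
E starts before C ends → C and E overlap.
E starts before D ends → D and E overlap.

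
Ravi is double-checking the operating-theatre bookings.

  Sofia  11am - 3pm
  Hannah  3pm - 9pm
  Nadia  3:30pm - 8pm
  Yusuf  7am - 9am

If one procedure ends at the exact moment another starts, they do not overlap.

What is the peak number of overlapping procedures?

2

Sort all start/end points and keep a running count:
7am start Yusuf → 1
9am end Yusuf → 0
11am start Sofia → 1
3pm end Sofia → 0
3pm start Hannah → 1
3:30pm start Nadia → 2
8pm end Nadia → 1
9pm end Hannah → 0
Peak is 2, at 3:30pm (Hannah, Nadia).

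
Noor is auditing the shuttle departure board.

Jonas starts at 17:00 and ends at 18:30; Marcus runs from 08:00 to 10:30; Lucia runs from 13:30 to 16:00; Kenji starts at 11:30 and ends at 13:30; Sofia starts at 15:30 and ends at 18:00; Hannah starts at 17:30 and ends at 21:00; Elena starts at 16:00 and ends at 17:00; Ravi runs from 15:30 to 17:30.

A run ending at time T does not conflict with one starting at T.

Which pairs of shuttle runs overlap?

Elena & Ravi, Elena & Sofia, Hannah & Jonas, Hannah & Sofia, Jonas & Ravi, Jonas & Sofia, Lucia & Ravi, Lucia & Sofia, Ravi & Sofia

Sorted by start: Marcus, Kenji, Lucia, Sofia, Ravi, Elena, Jonas, Hannah.
Kenji starts after Marcus ends; Marcus is clear from here.
Lucia starts exactly when Kenji ends (back-to-back, no overlap); Kenji is clear from here.
Sofia starts before Lucia ends → Lucia and Sofia overlap.
Ravi starts before Lucia ends → Lucia and Ravi overlap.
Elena starts exactly when Lucia ends (back-to-back, no overlap); Lucia is clear from here.
Ravi starts before Sofia ends → Sofia and Ravi overlap.
Elena starts before Sofia ends → Sofia and Elena overlap.
Jonas starts before Sofia ends → Sofia and Jonas overlap.
Hannah starts before Sofia ends → Sofia and Hannah overlap.
Elena starts before Ravi ends → Ravi and Elena overlap.
Jonas starts before Ravi ends → Ravi and Jonas overlap.
Hannah starts exactly when Ravi ends (back-to-back, no overlap).
Jonas starts exactly when Elena ends (back-to-back, no overlap); Elena is clear from here.
Hannah starts before Jonas ends → Jonas and Hannah overlap.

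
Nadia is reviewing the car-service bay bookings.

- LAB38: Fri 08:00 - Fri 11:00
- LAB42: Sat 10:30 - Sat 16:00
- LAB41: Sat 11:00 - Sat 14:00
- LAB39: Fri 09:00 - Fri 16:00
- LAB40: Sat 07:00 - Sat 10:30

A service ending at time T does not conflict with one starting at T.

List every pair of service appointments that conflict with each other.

Sorted by start: LAB38, LAB39, LAB40, LAB42, LAB41.
LAB39 starts before LAB38 ends → LAB38 and LAB39 overlap.
LAB40 starts after LAB38 ends — done with LAB38.
LAB40 starts after LAB39 ends — done with LAB39.
LAB42 starts exactly when LAB40 ends (back-to-back, no overlap) — done with LAB40.
LAB41 starts before LAB42 ends → LAB42 and LAB41 overlap.

LAB38 & LAB39, LAB41 & LAB42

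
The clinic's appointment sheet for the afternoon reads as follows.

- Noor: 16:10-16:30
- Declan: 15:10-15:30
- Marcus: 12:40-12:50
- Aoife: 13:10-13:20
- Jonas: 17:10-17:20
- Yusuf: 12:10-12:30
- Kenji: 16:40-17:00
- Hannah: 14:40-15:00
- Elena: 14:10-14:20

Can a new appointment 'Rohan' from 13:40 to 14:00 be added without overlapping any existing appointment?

Yusuf: ends 12:30 at or before Rohan starts 13:40 → clear.
Marcus: ends 12:50 at or before Rohan starts 13:40 → clear.
Aoife: ends 13:20 at or before Rohan starts 13:40 → clear.
Elena: starts 14:10 at or after Rohan ends 14:00 → clear.
Hannah: starts 14:40 at or after Rohan ends 14:00 → clear.
Declan: starts 15:10 at or after Rohan ends 14:00 → clear.
Noor: starts 16:10 at or after Rohan ends 14:00 → clear.
Kenji: starts 16:40 at or after Rohan ends 14:00 → clear.
Jonas: starts 17:10 at or after Rohan ends 14:00 → clear.

Yes — the slot is free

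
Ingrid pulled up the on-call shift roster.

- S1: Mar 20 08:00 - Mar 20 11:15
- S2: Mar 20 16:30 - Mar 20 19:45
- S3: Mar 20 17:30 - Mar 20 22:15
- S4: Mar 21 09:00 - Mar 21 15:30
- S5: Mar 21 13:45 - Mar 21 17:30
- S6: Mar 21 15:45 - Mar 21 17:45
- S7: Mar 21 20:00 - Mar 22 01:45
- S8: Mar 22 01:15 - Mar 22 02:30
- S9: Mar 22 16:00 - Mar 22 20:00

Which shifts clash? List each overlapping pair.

S2 & S3, S4 & S5, S5 & S6, S7 & S8

Sorted by start: S1, S2, S3, S4, S5, S6, S7, S8, S9.
S2 starts after S1 ends; S1 is clear from here.
S3 starts before S2 ends → S2 and S3 overlap.
S4 starts after S2 ends; S2 is clear from here.
S4 starts after S3 ends; S3 is clear from here.
S5 starts before S4 ends → S4 and S5 overlap.
S6 starts after S4 ends; S4 is clear from here.
S6 starts before S5 ends → S5 and S6 overlap.
S7 starts after S5 ends; S5 is clear from here.
S7 starts after S6 ends; S6 is clear from here.
S8 starts before S7 ends → S7 and S8 overlap.
S9 starts after S7 ends.
S9 starts after S8 ends.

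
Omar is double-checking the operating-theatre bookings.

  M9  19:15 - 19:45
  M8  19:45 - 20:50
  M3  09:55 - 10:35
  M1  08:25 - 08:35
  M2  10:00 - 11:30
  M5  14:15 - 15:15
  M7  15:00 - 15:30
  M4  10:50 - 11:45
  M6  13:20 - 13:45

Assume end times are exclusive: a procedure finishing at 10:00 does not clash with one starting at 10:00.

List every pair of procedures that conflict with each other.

Sorted by start: M1, M3, M2, M4, M6, M5, M7, M9, M8.
M3 starts after M1 ends, so M1 has no further overlaps.
M2 starts before M3 ends → M3 and M2 overlap.
M4 starts after M3 ends, so M3 has no further overlaps.
M4 starts before M2 ends → M2 and M4 overlap.
M6 starts after M2 ends, so M2 has no further overlaps.
M6 starts after M4 ends, so M4 has no further overlaps.
M5 starts after M6 ends, so M6 has no further overlaps.
M7 starts before M5 ends → M5 and M7 overlap.
M9 starts after M5 ends, so M5 has no further overlaps.
M9 starts after M7 ends, so M7 has no further overlaps.
M8 starts exactly when M9 ends (back-to-back, no overlap).

M2 & M3, M2 & M4, M5 & M7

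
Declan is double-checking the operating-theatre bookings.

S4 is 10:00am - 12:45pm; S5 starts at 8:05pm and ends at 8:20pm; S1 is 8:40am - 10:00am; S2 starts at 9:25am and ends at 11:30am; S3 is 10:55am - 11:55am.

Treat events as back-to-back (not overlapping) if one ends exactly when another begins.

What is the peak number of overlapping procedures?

3

Sweep the timeline, counting +1 at each start and −1 at each end (ends before starts at a tie):
8:40am start S1 → 1
9:25am start S2 → 2
10:00am end S1 → 1
10:00am start S4 → 2
10:55am start S3 → 3
11:30am end S2 → 2
11:55am end S3 → 1
12:45pm end S4 → 0
8:05pm start S5 → 1
8:20pm end S5 → 0
Peak is 3, at 10:55am (S2, S3, S4).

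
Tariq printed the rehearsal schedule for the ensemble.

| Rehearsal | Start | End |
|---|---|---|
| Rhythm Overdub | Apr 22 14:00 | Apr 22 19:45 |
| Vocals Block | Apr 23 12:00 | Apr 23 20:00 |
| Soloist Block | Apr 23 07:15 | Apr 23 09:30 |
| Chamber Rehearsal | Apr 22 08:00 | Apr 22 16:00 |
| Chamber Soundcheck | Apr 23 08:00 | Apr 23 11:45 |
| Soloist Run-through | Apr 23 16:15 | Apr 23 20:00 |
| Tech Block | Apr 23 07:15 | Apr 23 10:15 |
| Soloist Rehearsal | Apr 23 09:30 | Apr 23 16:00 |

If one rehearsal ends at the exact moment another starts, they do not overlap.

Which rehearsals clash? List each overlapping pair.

Check each pair: they overlap iff neither finishes before the other starts.
Sorted by start: Chamber Rehearsal, Rhythm Overdub, Tech Block, Soloist Block, Chamber Soundcheck, Soloist Rehearsal, Vocals Block, Soloist Run-through.
Rhythm Overdub starts before Chamber Rehearsal ends → Chamber Rehearsal and Rhythm Overdub overlap.
Tech Block starts after Chamber Rehearsal ends — done with Chamber Rehearsal.
Tech Block starts after Rhythm Overdub ends — done with Rhythm Overdub.
Soloist Block starts before Tech Block ends → Tech Block and Soloist Block overlap.
Chamber Soundcheck starts before Tech Block ends → Tech Block and Chamber Soundcheck overlap.
Soloist Rehearsal starts before Tech Block ends → Tech Block and Soloist Rehearsal overlap.
Vocals Block starts after Tech Block ends — done with Tech Block.
Chamber Soundcheck starts before Soloist Block ends → Soloist Block and Chamber Soundcheck overlap.
Soloist Rehearsal starts exactly when Soloist Block ends (back-to-back, no overlap) — done with Soloist Block.
Soloist Rehearsal starts before Chamber Soundcheck ends → Chamber Soundcheck and Soloist Rehearsal overlap.
Vocals Block starts after Chamber Soundcheck ends — done with Chamber Soundcheck.
Vocals Block starts before Soloist Rehearsal ends → Soloist Rehearsal and Vocals Block overlap.
Soloist Run-through starts after Soloist Rehearsal ends.
Soloist Run-through starts before Vocals Block ends → Vocals Block and Soloist Run-through overlap.

Chamber Rehearsal & Rhythm Overdub, Chamber Soundcheck & Soloist Block, Chamber Soundcheck & Soloist Rehearsal, Chamber Soundcheck & Tech Block, Soloist Block & Tech Block, Soloist Rehearsal & Tech Block, Soloist Rehearsal & Vocals Block, Soloist Run-through & Vocals Block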